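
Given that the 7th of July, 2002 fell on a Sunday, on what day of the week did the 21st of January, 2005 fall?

Friday

July 7, 2002 → July 7, 2003: 365 days.
July 7, 2003 → July 7, 2004: 366 days (2004 is a leap year).
July 2004: 31 − 7 = 24 days remain.
Then August (31), September (30), October (31), November (30), December (31): 31 + 30 + 31 + 30 + 31 = 153 days.
January 1–21, 2005: 21 days.
Residual: 198 days.
Total: 929 days.
929 mod 7 = 5, so 5 days after Sunday is Friday.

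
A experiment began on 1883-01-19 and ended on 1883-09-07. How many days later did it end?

January 1883: 31 − 19 = 12 days remain.
Then February 1883 (28), March (31), April (30), May (31), June (30), July (31), August (31): 28 + 31 + 30 + 31 + 30 + 31 + 31 = 212 days.
September 1–7, 1883: 7 days.
Total: 12 + 212 + 7 = 231 days.

231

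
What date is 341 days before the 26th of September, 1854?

the 20th of October, 1853

Count 341 days before September 26, 1854:
October 1853: 31 − 20 = 11 days remain.
Then 10 full months totalling 304 days.
September 1–26, 1854: 26 days.
Residual: 341 days.
Total: 341 days.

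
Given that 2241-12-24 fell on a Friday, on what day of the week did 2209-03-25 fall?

Count forward from the earlier date (March 25, 2209) to the later (December 24, 2241):
Day-of-year of March 25, 2209: 84.
Day-of-year of December 24, 2241: 358.
2209 has 365 days, so 365 − 84 = 281 days remain in 2209.
Full years 2210–2240: 23 common + 8 leap = 23×365 + 8×366 = 11323 days.
Total: 281 + 11323 + 358 = 11962 days.
11962 mod 7 = 6, so 6 days before Friday is Saturday.

Saturday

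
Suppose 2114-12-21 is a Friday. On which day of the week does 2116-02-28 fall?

Day-of-year of December 21, 2114: 355.
Day-of-year of February 28, 2116: 59.
2114 has 365 days, so 365 − 355 = 10 days remain in 2114.
Full years: 2115: 365. Sum = 365.
Total: 10 + 365 + 59 = 434 days.
434 is a multiple of 7, so 2116-02-28 falls on the same weekday: Friday.

Friday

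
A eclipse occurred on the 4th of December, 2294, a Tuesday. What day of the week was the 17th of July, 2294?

Count forward from the earlier date (July 17, 2294) to the later (December 4, 2294):
July 2294: 31 − 17 = 14 days remain.
Then August (31), September (30), October (31), November (30): 31 + 30 + 31 + 30 = 122 days.
December 1–4, 2294: 4 days.
Total: 14 + 122 + 4 = 140 days.
140 is a multiple of 7, so the 17th of July, 2294 falls on the same weekday: Tuesday.

Tuesday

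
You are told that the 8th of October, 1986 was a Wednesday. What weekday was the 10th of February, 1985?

Count forward from the earlier date (February 10, 1985) to the later (October 8, 1986):
February 1985: 28 − 10 = 18 days remain (1985 is not a leap year, so February has 28 days).
Then 19 full months totalling 579 days.
October 1–8, 1986: 8 days.
Total: 18 + 579 + 8 = 605 days.
605 mod 7 = 3, so 3 days before Wednesday is Sunday.

Sunday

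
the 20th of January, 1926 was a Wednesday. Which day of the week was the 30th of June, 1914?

Count forward from the earlier date (June 30, 1914) to the later (January 20, 1926):
Day-of-year of June 30, 1914: 181.
Day-of-year of January 20, 1926: 20.
1914 has 365 days, so 365 − 181 = 184 days remain in 1914.
Full years 1915–1925: 8 common + 3 leap = 8×365 + 3×366 = 4018 days.
Total: 184 + 4018 + 20 = 4222 days.
4222 mod 7 = 1, so 1 day before Wednesday is Tuesday.

Tuesday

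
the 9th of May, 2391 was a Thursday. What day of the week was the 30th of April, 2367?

Sunday

Count forward from the earlier date (April 30, 2367) to the later (May 9, 2391):
From April 30, 2367 to April 30, 2391: 24 years, of which 6 contain a Feb 29 — 18×365 + 6×366 = 8766 days.
April 2391: 30 − 30 = 0 days remain.
May 1–9, 2391: 9 days.
Residual: 9 days.
Total: 8775 days.
8775 mod 7 = 4, so 4 days before Thursday is Sunday.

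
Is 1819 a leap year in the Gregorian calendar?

No

1819 is not a leap year.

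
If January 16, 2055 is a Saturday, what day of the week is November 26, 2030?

Tuesday

Count forward from the earlier date (November 26, 2030) to the later (January 16, 2055):
From November 26, 2030 to November 26, 2054: 24 years, of which 6 contain a Feb 29 — 18×365 + 6×366 = 8766 days.
November 2054: 30 − 26 = 4 days remain.
Then December (31): 31 days.
January 1–16, 2055: 16 days.
Residual: 51 days.
Total: 8817 days.
8817 mod 7 = 4, so 4 days before Saturday is Tuesday.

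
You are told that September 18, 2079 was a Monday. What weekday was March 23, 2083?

Tuesday

Day-of-year of September 18, 2079: 261.
Day-of-year of March 23, 2083: 82.
2079 has 365 days, so 365 − 261 = 104 days remain in 2079.
Full years: 2080: 366; 2081: 365; 2082: 365. Sum = 1096.
Total: 104 + 1096 + 82 = 1282 days.
1282 mod 7 = 1, so 1 day after Monday is Tuesday.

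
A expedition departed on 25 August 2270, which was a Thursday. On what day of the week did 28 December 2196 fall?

Count forward from the earlier date (December 28, 2196) to the later (August 25, 2270):
From December 28, 2196 to December 28, 2269: 73 years, of which 17 contain a Feb 29 — 56×365 + 17×366 = 26662 days.
(2200 is not a leap year (divisible by 100 but not 400).)
December 2269: 31 − 28 = 3 days remain.
Then January (31), February 2270 (28), March (31), April (30), May (31), June (30), July (31): 31 + 28 + 31 + 30 + 31 + 30 + 31 = 212 days.
August 1–25, 2270: 25 days.
Residual: 240 days.
Total: 26902 days.
26902 mod 7 = 1, so 1 day before Thursday is Wednesday.

Wednesday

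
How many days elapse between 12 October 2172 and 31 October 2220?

17550

Day-of-year of October 12, 2172: 286.
Day-of-year of October 31, 2220: 305.
2172 has 366 days, so 366 − 286 = 80 days remain in 2172.
Full years 2173–2219: 37 common + 10 leap = 37×365 + 10×366 = 17165 days.
Total: 80 + 17165 + 305 = 17550 days.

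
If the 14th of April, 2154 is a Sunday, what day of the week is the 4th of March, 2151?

Count forward from the earlier date (March 4, 2151) to the later (April 14, 2154):
March 4, 2151 → March 4, 2152: 366 days (2152 is a leap year).
March 4, 2152 → March 4, 2153: 365 days.
March 4, 2153 → March 4, 2154: 365 days.
March 2154: 31 − 4 = 27 days remain.
April 1–14, 2154: 14 days.
Residual: 41 days.
Total: 1137 days.
1137 mod 7 = 3, so 3 days before Sunday is Thursday.

Thursday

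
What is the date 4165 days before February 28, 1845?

October 4, 1833

Count 4165 days before February 28, 1845:
From October 4, 1833 to October 4, 1844: 11 years, of which 3 contain a Feb 29 — 8×365 + 3×366 = 4018 days.
October 1844: 31 − 4 = 27 days remain.
Then November (30), December (31), January (31): 30 + 31 + 31 = 92 days.
February 1–28, 1845: 28 days (1845 is not a leap year).
Residual: 147 days.
Total: 4165 days.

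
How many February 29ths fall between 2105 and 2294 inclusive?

46

Years divisible by 4: 2108, 2112, …, 2292 — 47 in all.
Of these, 2200 is divisible by 100 but not 400, so not leap.
Leap years: 47 − 1 = 46.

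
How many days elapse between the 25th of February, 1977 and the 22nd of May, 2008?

11409

From February 25, 1977 to February 25, 2008: 31 years, of which 7 contain a Feb 29 — 24×365 + 7×366 = 11322 days.
(2000 is a leap year (divisible by 400).)
February 2008: 29 − 25 = 4 days remain (2008 is a leap year, so February has 29 days).
Then March (31), April (30): 31 + 30 = 61 days.
May 1–22, 2008: 22 days.
Residual: 87 days.
Total: 11409 days.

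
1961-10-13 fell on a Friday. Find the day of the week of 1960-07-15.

Count forward from the earlier date (July 15, 1960) to the later (October 13, 1961):
July 1960: 31 − 15 = 16 days remain.
Then 14 full months totalling 426 days.
October 1–13, 1961: 13 days.
Total: 16 + 426 + 13 = 455 days.
455 is a multiple of 7, so 1960-07-15 falls on the same weekday: Friday.

Friday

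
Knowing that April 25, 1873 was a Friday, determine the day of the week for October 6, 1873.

April 1873: 30 − 25 = 5 days remain.
Then May (31), June (30), July (31), August (31), September (30): 31 + 30 + 31 + 31 + 30 = 153 days.
October 1–6, 1873: 6 days.
Total: 5 + 153 + 6 = 164 days.
164 mod 7 = 3, so 3 days after Friday is Monday.

Monday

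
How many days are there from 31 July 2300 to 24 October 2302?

July 31, 2300 → July 31, 2301: 365 days.
July 31, 2301 → July 31, 2302: 365 days.
July 2302: 31 − 31 = 0 days remain.
Then August (31), September (30): 31 + 30 = 61 days.
October 1–24, 2302: 24 days.
Residual: 85 days.
Total: 815 days.

815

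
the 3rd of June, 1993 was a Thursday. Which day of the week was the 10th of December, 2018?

Day-of-year of June 3, 1993: 154.
Day-of-year of December 10, 2018: 344.
1993 has 365 days, so 365 − 154 = 211 days remain in 1993.
Full years 1994–2017: 18 common + 6 leap = 18×365 + 6×366 = 8766 days.
Total: 211 + 8766 + 344 = 9321 days.
9321 mod 7 = 4, so 4 days after Thursday is Monday.

Monday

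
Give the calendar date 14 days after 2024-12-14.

2024-12-28

Count 14 days after December 14, 2024:
Within December 2024: 28 − 14 = 14 days.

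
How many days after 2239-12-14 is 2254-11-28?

From December 14, 2239 to December 14, 2253: 14 years, of which 4 contain a Feb 29 — 10×365 + 4×366 = 5114 days.
December 2253: 31 − 14 = 17 days remain.
Then 10 full months totalling 304 days.
November 1–28, 2254: 28 days.
Residual: 349 days.
Total: 5463 days.

5463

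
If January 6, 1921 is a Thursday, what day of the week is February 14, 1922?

Tuesday

January 6, 1921 → January 6, 1922: 365 days.
January 1922: 31 − 6 = 25 days remain.
February 1–14, 1922: 14 days (1922 is not a leap year).
Residual: 39 days.
Total: 404 days.
404 mod 7 = 5, so 5 days after Thursday is Tuesday.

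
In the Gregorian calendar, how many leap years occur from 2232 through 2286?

Years divisible by 4: 2232, 2236, …, 2284 — 14 in all.
No century exceptions apply. Count: 14.

14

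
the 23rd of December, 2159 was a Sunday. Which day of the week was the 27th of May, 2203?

Friday

Day-of-year of December 23, 2159: 357.
Day-of-year of May 27, 2203: 147.
2159 has 365 days, so 365 − 357 = 8 days remain in 2159.
Full years 2160–2202: 33 common + 10 leap = 33×365 + 10×366 = 15705 days.
Total: 8 + 15705 + 147 = 15860 days.
15860 mod 7 = 5, so 5 days after Sunday is Friday.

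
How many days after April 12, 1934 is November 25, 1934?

April 1934: 30 − 12 = 18 days remain.
Then May (31), June (30), July (31), August (31), September (30), October (31): 31 + 30 + 31 + 31 + 30 + 31 = 184 days.
November 1–25, 1934: 25 days.
Total: 18 + 184 + 25 = 227 days.

227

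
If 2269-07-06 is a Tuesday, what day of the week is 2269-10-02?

July 2269: 31 − 6 = 25 days remain.
Then August (31), September (30): 31 + 30 = 61 days.
October 1–2, 2269: 2 days.
Total: 25 + 61 + 2 = 88 days.
88 mod 7 = 4, so 4 days after Tuesday is Saturday.

Saturday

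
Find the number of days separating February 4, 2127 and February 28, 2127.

Within February 2127: 28 − 4 = 24 days.

24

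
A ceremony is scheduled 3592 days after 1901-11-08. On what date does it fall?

1911-09-09

Count 3592 days after November 8, 1901:
Day-of-year of November 8, 1901: 312.
Day-of-year of September 9, 1911: 252.
1901 has 365 days, so 365 − 312 = 53 days remain in 1901.
Full years 1902–1910: 7 common + 2 leap = 7×365 + 2×366 = 3287 days.
Total: 53 + 3287 + 252 = 3592 days.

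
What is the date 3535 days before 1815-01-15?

1805-05-12

Count 3535 days before January 15, 1815:
From May 12, 1805 to May 12, 1814: 9 years, of which 2 contain a Feb 29 — 7×365 + 2×366 = 3287 days.
May 1814: 31 − 12 = 19 days remain.
Then June (30), July (31), August (31), September (30), October (31), November (30), December (31): 30 + 31 + 31 + 30 + 31 + 30 + 31 = 214 days.
January 1–15, 1815: 15 days.
Residual: 248 days.
Total: 3535 days.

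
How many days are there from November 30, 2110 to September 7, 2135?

Day-of-year of November 30, 2110: 334.
Day-of-year of September 7, 2135: 250.
2110 has 365 days, so 365 − 334 = 31 days remain in 2110.
Full years 2111–2134: 18 common + 6 leap = 18×365 + 6×366 = 8766 days.
Total: 31 + 8766 + 250 = 9047 days.

9047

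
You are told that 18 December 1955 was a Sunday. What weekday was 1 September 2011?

Thursday

From December 18, 1955 to December 18, 2010: 55 years, of which 14 contain a Feb 29 — 41×365 + 14×366 = 20089 days.
(2000 is a leap year (divisible by 400).)
December 2010: 31 − 18 = 13 days remain.
Then January (31), February 2011 (28), March (31), April (30), May (31), June (30), July (31), August (31): 31 + 28 + 31 + 30 + 31 + 30 + 31 + 31 = 243 days.
September 1, 2011: 1 day.
Residual: 257 days.
Total: 20346 days.
20346 mod 7 = 4, so 4 days after Sunday is Thursday.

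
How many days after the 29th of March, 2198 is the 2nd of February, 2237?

Day-of-year of March 29, 2198: 88.
Day-of-year of February 2, 2237: 33.
2198 has 365 days, so 365 − 88 = 277 days remain in 2198.
Full years 2199–2236: 29 common + 9 leap = 29×365 + 9×366 = 13879 days.
Total: 277 + 13879 + 33 = 14189 days.

14189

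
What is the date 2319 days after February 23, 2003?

June 30, 2009

Count 2319 days after February 23, 2003:
February 23, 2003 → February 23, 2004: 365 days.
February 23, 2004 → February 23, 2005: 366 days (2004 is a leap year).
February 23, 2005 → February 23, 2006: 365 days.
February 23, 2006 → February 23, 2007: 365 days.
February 23, 2007 → February 23, 2008: 365 days.
February 23, 2008 → February 23, 2009: 366 days (2008 is a leap year).
February 2009: 28 − 23 = 5 days remain (2009 is not a leap year, so February has 28 days).
Then March (31), April (30), May (31): 31 + 30 + 31 = 92 days.
June 1–30, 2009: 30 days.
Residual: 127 days.
Total: 2319 days.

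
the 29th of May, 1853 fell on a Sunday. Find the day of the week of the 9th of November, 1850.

Count forward from the earlier date (November 9, 1850) to the later (May 29, 1853):
Day-of-year of November 9, 1850: 313.
Day-of-year of May 29, 1853: 149.
1850 has 365 days, so 365 − 313 = 52 days remain in 1850.
Full years: 1851: 365; 1852: 366. Sum = 731.
Total: 52 + 731 + 149 = 932 days.
932 mod 7 = 1, so 1 day before Sunday is Saturday.

Saturday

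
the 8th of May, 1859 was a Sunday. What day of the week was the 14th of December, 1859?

Wednesday

May 1859: 31 − 8 = 23 days remain.
Then June (30), July (31), August (31), September (30), October (31), November (30): 30 + 31 + 31 + 30 + 31 + 30 = 183 days.
December 1–14, 1859: 14 days.
Total: 23 + 183 + 14 = 220 days.
220 mod 7 = 3, so 3 days after Sunday is Wednesday.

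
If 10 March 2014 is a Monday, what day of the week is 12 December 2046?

Day-of-year of March 10, 2014: 69.
Day-of-year of December 12, 2046: 346.
2014 has 365 days, so 365 − 69 = 296 days remain in 2014.
Full years 2015–2045: 23 common + 8 leap = 23×365 + 8×366 = 11323 days.
Total: 296 + 11323 + 346 = 11965 days.
11965 mod 7 = 2, so 2 days after Monday is Wednesday.

Wednesday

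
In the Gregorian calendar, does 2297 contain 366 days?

2297 is not a leap year.

No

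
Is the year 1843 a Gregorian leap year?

1843 is not a leap year.

No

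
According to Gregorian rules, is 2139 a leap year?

No

2139 is not a leap year.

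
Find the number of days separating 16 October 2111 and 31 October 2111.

15

Within October 2111: 31 − 16 = 15 days.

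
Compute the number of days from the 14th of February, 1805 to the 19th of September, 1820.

5696

From February 14, 1805 to February 14, 1820: 15 years, of which 3 contain a Feb 29 — 12×365 + 3×366 = 5478 days.
February 1820: 29 − 14 = 15 days remain (1820 is a leap year, so February has 29 days).
Then March (31), April (30), May (31), June (30), July (31), August (31): 31 + 30 + 31 + 30 + 31 + 31 = 184 days.
September 1–19, 1820: 19 days.
Residual: 218 days.
Total: 5696 days.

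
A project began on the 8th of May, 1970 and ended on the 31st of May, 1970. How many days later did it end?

23

Within May 1970: 31 − 8 = 23 days.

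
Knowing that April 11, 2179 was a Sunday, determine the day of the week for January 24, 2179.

Count forward from the earlier date (January 24, 2179) to the later (April 11, 2179):
January 2179: 31 − 24 = 7 days remain.
Then February 2179 (28), March (31): 28 + 31 = 59 days.
April 1–11, 2179: 11 days.
Total: 7 + 59 + 11 = 77 days.
77 is a multiple of 7, so January 24, 2179 falls on the same weekday: Sunday.

Sunday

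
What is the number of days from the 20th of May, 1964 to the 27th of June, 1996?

From May 20, 1964 to May 20, 1996: 32 years, of which 8 contain a Feb 29 — 24×365 + 8×366 = 11688 days.
May 1996: 31 − 20 = 11 days remain.
June 1–27, 1996: 27 days.
Residual: 38 days.
Total: 11726 days.

11726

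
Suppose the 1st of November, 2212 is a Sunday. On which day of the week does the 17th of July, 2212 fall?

Count forward from the earlier date (July 17, 2212) to the later (November 1, 2212):
July 2212: 31 − 17 = 14 days remain.
Then August (31), September (30), October (31): 31 + 30 + 31 = 92 days.
November 1, 2212: 1 day.
Total: 14 + 92 + 1 = 107 days.
107 mod 7 = 2, so 2 days before Sunday is Friday.

Friday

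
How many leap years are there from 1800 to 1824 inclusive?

6

Years divisible by 4 in [1800, 1824]: 1800, 1804, 1808, 1812, 1816, 1820, 1824.
Of these, 1800 is divisible by 100 but not 400, so not leap.
Leap years: 7 − 1 = 6.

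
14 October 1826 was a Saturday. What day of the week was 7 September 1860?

Friday

Day-of-year of October 14, 1826: 287.
Day-of-year of September 7, 1860: 251.
1826 has 365 days, so 365 − 287 = 78 days remain in 1826.
Full years 1827–1859: 25 common + 8 leap = 25×365 + 8×366 = 12053 days.
Total: 78 + 12053 + 251 = 12382 days.
12382 mod 7 = 6, so 6 days after Saturday is Friday.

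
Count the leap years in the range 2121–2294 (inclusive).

Years divisible by 4: 2124, 2128, …, 2292 — 43 in all.
Of these, 2200 is divisible by 100 but not 400, so not leap.
Leap years: 43 − 1 = 42.

42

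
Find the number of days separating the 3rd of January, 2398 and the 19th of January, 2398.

16

Within January 2398: 19 − 3 = 16 days.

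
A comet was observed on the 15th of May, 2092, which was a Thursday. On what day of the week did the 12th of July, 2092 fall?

Saturday

May 2092: 31 − 15 = 16 days remain.
Then June (30): 30 days.
July 1–12, 2092: 12 days.
Total: 16 + 30 + 12 = 58 days.
58 mod 7 = 2, so 2 days after Thursday is Saturday.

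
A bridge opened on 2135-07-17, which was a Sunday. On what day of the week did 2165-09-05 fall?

Thursday

From July 17, 2135 to July 17, 2165: 30 years, of which 8 contain a Feb 29 — 22×365 + 8×366 = 10958 days.
July 2165: 31 − 17 = 14 days remain.
Then August (31): 31 days.
September 1–5, 2165: 5 days.
Residual: 50 days.
Total: 11008 days.
11008 mod 7 = 4, so 4 days after Sunday is Thursday.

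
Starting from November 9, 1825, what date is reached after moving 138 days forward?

March 27, 1826

Count 138 days after November 9, 1825:
November 1825: 30 − 9 = 21 days remain.
Then December (31), January (31), February 1826 (28): 31 + 31 + 28 = 90 days.
March 1–27, 1826: 27 days.
Residual: 138 days.
Total: 138 days.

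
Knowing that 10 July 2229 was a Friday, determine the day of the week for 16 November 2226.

Thursday

Count forward from the earlier date (November 16, 2226) to the later (July 10, 2229):
Day-of-year of November 16, 2226: 320.
Day-of-year of July 10, 2229: 191.
2226 has 365 days, so 365 − 320 = 45 days remain in 2226.
Full years: 2227: 365; 2228: 366. Sum = 731.
Total: 45 + 731 + 191 = 967 days.
967 mod 7 = 1, so 1 day before Friday is Thursday.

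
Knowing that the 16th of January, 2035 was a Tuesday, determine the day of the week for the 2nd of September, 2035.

Sunday

January 2035: 31 − 16 = 15 days remain.
Then February 2035 (28), March (31), April (30), May (31), June (30), July (31), August (31): 28 + 31 + 30 + 31 + 30 + 31 + 31 = 212 days.
September 1–2, 2035: 2 days.
Total: 15 + 212 + 2 = 229 days.
229 mod 7 = 5, so 5 days after Tuesday is Sunday.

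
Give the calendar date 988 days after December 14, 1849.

August 28, 1852

Count 988 days after December 14, 1849:
Day-of-year of December 14, 1849: 348.
Day-of-year of August 28, 1852: 241.
1849 has 365 days, so 365 − 348 = 17 days remain in 1849.
Full years: 1850: 365; 1851: 365. Sum = 730.
Total: 17 + 730 + 241 = 988 days.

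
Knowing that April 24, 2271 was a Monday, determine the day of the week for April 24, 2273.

April 24, 2271 → April 24, 2272: 366 days (2272 is a leap year).
April 24, 2272 → April 24, 2273: 365 days.
Total: 731 days.
731 mod 7 = 3, so 3 days after Monday is Thursday.

Thursday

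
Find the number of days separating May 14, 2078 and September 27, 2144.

Day-of-year of May 14, 2078: 134.
Day-of-year of September 27, 2144: 271.
2078 has 365 days, so 365 − 134 = 231 days remain in 2078.
Full years 2079–2143: 50 common + 15 leap = 50×365 + 15×366 = 23740 days.
Total: 231 + 23740 + 271 = 24242 days.

24242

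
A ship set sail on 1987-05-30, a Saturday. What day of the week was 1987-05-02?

Count forward from the earlier date (May 2, 1987) to the later (May 30, 1987):
Within May 1987: 30 − 2 = 28 days.
28 is a multiple of 7, so 1987-05-02 falls on the same weekday: Saturday.

Saturday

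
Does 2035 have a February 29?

2035 is not a leap year.

No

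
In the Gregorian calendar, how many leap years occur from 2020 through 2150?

32

Years divisible by 4: 2020, 2024, …, 2148 — 33 in all.
Of these, 2100 is divisible by 100 but not 400, so not leap.
Leap years: 33 − 1 = 32.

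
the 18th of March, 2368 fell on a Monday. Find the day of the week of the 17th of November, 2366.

Thursday

Count forward from the earlier date (November 17, 2366) to the later (March 18, 2368):
November 2366: 30 − 17 = 13 days remain.
Then 15 full months totalling 456 days.
March 1–18, 2368: 18 days.
Total: 13 + 456 + 18 = 487 days.
487 mod 7 = 4, so 4 days before Monday is Thursday.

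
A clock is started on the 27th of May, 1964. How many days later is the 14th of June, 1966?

May 27, 1964 → May 27, 1965: 365 days.
May 27, 1965 → May 27, 1966: 365 days.
May 1966: 31 − 27 = 4 days remain.
June 1–14, 1966: 14 days.
Residual: 18 days.
Total: 748 days.

748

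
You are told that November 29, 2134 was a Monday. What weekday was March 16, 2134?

Tuesday

Count forward from the earlier date (March 16, 2134) to the later (November 29, 2134):
March 2134: 31 − 16 = 15 days remain.
Then April (30), May (31), June (30), July (31), August (31), September (30), October (31): 30 + 31 + 30 + 31 + 31 + 30 + 31 = 214 days.
November 1–29, 2134: 29 days.
Total: 15 + 214 + 29 = 258 days.
258 mod 7 = 6, so 6 days before Monday is Tuesday.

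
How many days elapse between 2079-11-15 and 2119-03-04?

14353

From November 15, 2079 to November 15, 2118: 39 years, of which 9 contain a Feb 29 — 30×365 + 9×366 = 14244 days.
(2100 is not a leap year (divisible by 100 but not 400).)
November 2118: 30 − 15 = 15 days remain.
Then December (31), January (31), February 2119 (28): 31 + 31 + 28 = 90 days.
March 1–4, 2119: 4 days.
Residual: 109 days.
Total: 14353 days.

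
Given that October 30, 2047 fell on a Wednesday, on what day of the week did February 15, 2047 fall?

Friday

Count forward from the earlier date (February 15, 2047) to the later (October 30, 2047):
February 2047: 28 − 15 = 13 days remain (2047 is not a leap year, so February has 28 days).
Then March (31), April (30), May (31), June (30), July (31), August (31), September (30): 31 + 30 + 31 + 30 + 31 + 31 + 30 = 214 days.
October 1–30, 2047: 30 days.
Total: 13 + 214 + 30 = 257 days.
257 mod 7 = 5, so 5 days before Wednesday is Friday.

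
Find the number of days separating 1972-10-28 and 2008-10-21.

13142

From October 28, 1972 to October 28, 2007: 35 years, of which 8 contain a Feb 29 — 27×365 + 8×366 = 12783 days.
(2000 is a leap year (divisible by 400).)
October 2007: 31 − 28 = 3 days remain.
Then 11 full months totalling 335 days.
October 1–21, 2008: 21 days.
Residual: 359 days.
Total: 13142 days.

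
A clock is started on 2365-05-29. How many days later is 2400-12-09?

12978

Day-of-year of May 29, 2365: 149.
Day-of-year of December 9, 2400: 344.
2365 has 365 days, so 365 − 149 = 216 days remain in 2365.
Full years 2366–2399: 26 common + 8 leap = 26×365 + 8×366 = 12418 days.
Total: 216 + 12418 + 344 = 12978 days.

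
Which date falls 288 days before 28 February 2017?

16 May 2016

Count 288 days before February 28, 2017:
May 2016: 31 − 16 = 15 days remain.
Then June (30), July (31), August (31), September (30), October (31), November (30), December (31), January (31): 30 + 31 + 31 + 30 + 31 + 30 + 31 + 31 = 245 days.
February 1–28, 2017: 28 days (2017 is not a leap year).
Total: 15 + 245 + 28 = 288 days.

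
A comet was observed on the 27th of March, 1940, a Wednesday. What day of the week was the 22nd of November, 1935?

Count forward from the earlier date (November 22, 1935) to the later (March 27, 1940):
Day-of-year of November 22, 1935: 326.
Day-of-year of March 27, 1940: 87.
1935 has 365 days, so 365 − 326 = 39 days remain in 1935.
Full years: 1936: 366; 1937: 365; 1938: 365; 1939: 365. Sum = 1461.
Total: 39 + 1461 + 87 = 1587 days.
1587 mod 7 = 5, so 5 days before Wednesday is Friday.

Friday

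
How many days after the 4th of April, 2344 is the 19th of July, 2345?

471

April 2344: 30 − 4 = 26 days remain.
Then 14 full months totalling 426 days.
July 1–19, 2345: 19 days.
Total: 26 + 426 + 19 = 471 days.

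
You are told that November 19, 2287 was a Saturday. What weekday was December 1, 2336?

Day-of-year of November 19, 2287: 323.
Day-of-year of December 1, 2336: 336.
2287 has 365 days, so 365 − 323 = 42 days remain in 2287.
Full years 2288–2335: 37 common + 11 leap = 37×365 + 11×366 = 17531 days.
Total: 42 + 17531 + 336 = 17909 days.
17909 mod 7 = 3, so 3 days after Saturday is Tuesday.

Tuesday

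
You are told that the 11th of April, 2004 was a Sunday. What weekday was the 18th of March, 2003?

Count forward from the earlier date (March 18, 2003) to the later (April 11, 2004):
March 2003: 31 − 18 = 13 days remain.
Then 12 full months totalling 366 days.
April 1–11, 2004: 11 days.
Total: 13 + 366 + 11 = 390 days.
390 mod 7 = 5, so 5 days before Sunday is Tuesday.

Tuesday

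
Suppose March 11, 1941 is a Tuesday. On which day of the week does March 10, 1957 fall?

From March 11, 1941 to March 11, 1956: 15 years, of which 4 contain a Feb 29 — 11×365 + 4×366 = 5479 days.
March 1956: 31 − 11 = 20 days remain.
Then 11 full months totalling 334 days.
March 1–10, 1957: 10 days.
Residual: 364 days.
Total: 5843 days.
5843 mod 7 = 5, so 5 days after Tuesday is Sunday.

Sunday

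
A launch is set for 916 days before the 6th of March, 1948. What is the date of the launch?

the 2nd of September, 1945

Count 916 days before March 6, 1948:
September 2, 1945 → September 2, 1946: 365 days.
September 2, 1946 → September 2, 1947: 365 days.
September 1947: 30 − 2 = 28 days remain.
Then October (31), November (30), December (31), January (31), February 1948 (29): 31 + 30 + 31 + 31 + 29 = 152 days.
March 1–6, 1948: 6 days.
Residual: 186 days.
Total: 916 days.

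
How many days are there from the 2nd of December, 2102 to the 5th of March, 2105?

Day-of-year of December 2, 2102: 336.
Day-of-year of March 5, 2105: 64.
2102 has 365 days, so 365 − 336 = 29 days remain in 2102.
Full years: 2103: 365; 2104: 366. Sum = 731.
Total: 29 + 731 + 64 = 824 days.

824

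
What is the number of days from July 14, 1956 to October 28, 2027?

Day-of-year of July 14, 1956: 196.
Day-of-year of October 28, 2027: 301.
1956 has 366 days, so 366 − 196 = 170 days remain in 1956.
Full years 1957–2026: 53 common + 17 leap = 53×365 + 17×366 = 25567 days.
Total: 170 + 25567 + 301 = 26038 days.

26038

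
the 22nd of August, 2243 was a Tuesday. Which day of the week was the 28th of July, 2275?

Wednesday

Day-of-year of August 22, 2243: 234.
Day-of-year of July 28, 2275: 209.
2243 has 365 days, so 365 − 234 = 131 days remain in 2243.
Full years 2244–2274: 23 common + 8 leap = 23×365 + 8×366 = 11323 days.
Total: 131 + 11323 + 209 = 11663 days.
11663 mod 7 = 1, so 1 day after Tuesday is Wednesday.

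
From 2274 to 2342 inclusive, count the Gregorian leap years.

Years divisible by 4: 2276, 2280, …, 2340 — 17 in all.
Of these, 2300 is divisible by 100 but not 400, so not leap.
Leap years: 17 − 1 = 16.

16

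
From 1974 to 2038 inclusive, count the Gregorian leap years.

Years divisible by 4: 1976, 1980, …, 2036 — 16 in all.
2000 is divisible by 400, so still leap.
No century exceptions apply. Count: 16.

16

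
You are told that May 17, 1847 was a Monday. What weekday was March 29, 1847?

Count forward from the earlier date (March 29, 1847) to the later (May 17, 1847):
March 1847: 31 − 29 = 2 days remain.
Then April (30): 30 days.
May 1–17, 1847: 17 days.
Total: 2 + 30 + 17 = 49 days.
49 is a multiple of 7, so March 29, 1847 falls on the same weekday: Monday.

Monday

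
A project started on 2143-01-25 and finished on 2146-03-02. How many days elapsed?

January 25, 2143 → January 25, 2144: 365 days.
January 25, 2144 → January 25, 2145: 366 days (2144 is a leap year).
January 25, 2145 → January 25, 2146: 365 days.
January 2146: 31 − 25 = 6 days remain.
Then February 2146 (28): 28 days.
March 1–2, 2146: 2 days.
Residual: 36 days.
Total: 1132 days.

1132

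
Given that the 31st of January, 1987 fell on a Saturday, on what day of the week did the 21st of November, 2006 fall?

Tuesday

From January 31, 1987 to January 31, 2006: 19 years, of which 5 contain a Feb 29 — 14×365 + 5×366 = 6940 days.
(2000 is a leap year (divisible by 400).)
January 2006: 31 − 31 = 0 days remain.
Then 9 full months totalling 273 days.
November 1–21, 2006: 21 days.
Residual: 294 days.
Total: 7234 days.
7234 mod 7 = 3, so 3 days after Saturday is Tuesday.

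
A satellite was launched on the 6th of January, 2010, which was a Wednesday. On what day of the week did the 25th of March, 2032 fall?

Thursday

Day-of-year of January 6, 2010: 6.
Day-of-year of March 25, 2032: 85.
2010 has 365 days, so 365 − 6 = 359 days remain in 2010.
Full years 2011–2031: 16 common + 5 leap = 16×365 + 5×366 = 7670 days.
Total: 359 + 7670 + 85 = 8114 days.
8114 mod 7 = 1, so 1 day after Wednesday is Thursday.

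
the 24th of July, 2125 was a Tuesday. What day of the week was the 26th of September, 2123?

Count forward from the earlier date (September 26, 2123) to the later (July 24, 2125):
September 2123: 30 − 26 = 4 days remain.
Then 21 full months totalling 639 days.
July 1–24, 2125: 24 days.
Total: 4 + 639 + 24 = 667 days.
667 mod 7 = 2, so 2 days before Tuesday is Sunday.

Sunday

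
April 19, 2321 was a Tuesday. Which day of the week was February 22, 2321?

Tuesday

Count forward from the earlier date (February 22, 2321) to the later (April 19, 2321):
February 2321: 28 − 22 = 6 days remain (2321 is not a leap year, so February has 28 days).
Then March (31): 31 days.
April 1–19, 2321: 19 days.
Total: 6 + 31 + 19 = 56 days.
56 is a multiple of 7, so February 22, 2321 falls on the same weekday: Tuesday.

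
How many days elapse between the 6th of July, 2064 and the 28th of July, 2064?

Within July 2064: 28 − 6 = 22 days.

22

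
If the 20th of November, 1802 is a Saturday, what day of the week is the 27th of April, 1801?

Count forward from the earlier date (April 27, 1801) to the later (November 20, 1802):
April 27, 1801 → April 27, 1802: 365 days.
April 1802: 30 − 27 = 3 days remain.
Then May (31), June (30), July (31), August (31), September (30), October (31): 31 + 30 + 31 + 31 + 30 + 31 = 184 days.
November 1–20, 1802: 20 days.
Residual: 207 days.
Total: 572 days.
572 mod 7 = 5, so 5 days before Saturday is Monday.

Monday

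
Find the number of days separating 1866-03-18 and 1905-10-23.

From March 18, 1866 to March 18, 1905: 39 years, of which 9 contain a Feb 29 — 30×365 + 9×366 = 14244 days.
(1900 is not a leap year (divisible by 100 but not 400).)
March 1905: 31 − 18 = 13 days remain.
Then April (30), May (31), June (30), July (31), August (31), September (30): 30 + 31 + 30 + 31 + 31 + 30 = 183 days.
October 1–23, 1905: 23 days.
Residual: 219 days.
Total: 14463 days.

14463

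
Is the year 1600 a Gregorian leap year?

1600 is a leap year (divisible by 400).

Yes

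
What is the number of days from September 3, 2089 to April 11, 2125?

13003

Day-of-year of September 3, 2089: 246.
Day-of-year of April 11, 2125: 101.
2089 has 365 days, so 365 − 246 = 119 days remain in 2089.
Full years 2090–2124: 27 common + 8 leap = 27×365 + 8×366 = 12783 days.
Total: 119 + 12783 + 101 = 13003 days.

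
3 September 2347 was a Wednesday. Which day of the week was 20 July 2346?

Saturday

Count forward from the earlier date (July 20, 2346) to the later (September 3, 2347):
Day-of-year of July 20, 2346: 201.
Day-of-year of September 3, 2347: 246.
2346 has 365 days, so 365 − 201 = 164 days remain in 2346.
Total: 164 + 246 = 410 days.
410 mod 7 = 4, so 4 days before Wednesday is Saturday.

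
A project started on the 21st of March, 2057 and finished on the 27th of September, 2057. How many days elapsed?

190

March 2057: 31 − 21 = 10 days remain.
Then April (30), May (31), June (30), July (31), August (31): 30 + 31 + 30 + 31 + 31 = 153 days.
September 1–27, 2057: 27 days.
Total: 10 + 153 + 27 = 190 days.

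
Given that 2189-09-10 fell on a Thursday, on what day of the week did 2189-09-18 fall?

Friday

Within September 2189: 18 − 10 = 8 days.
8 mod 7 = 1, so 1 day after Thursday is Friday.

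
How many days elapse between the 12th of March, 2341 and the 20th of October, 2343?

952

March 12, 2341 → March 12, 2342: 365 days.
March 12, 2342 → March 12, 2343: 365 days.
March 2343: 31 − 12 = 19 days remain.
Then April (30), May (31), June (30), July (31), August (31), September (30): 30 + 31 + 30 + 31 + 31 + 30 = 183 days.
October 1–20, 2343: 20 days.
Residual: 222 days.
Total: 952 days.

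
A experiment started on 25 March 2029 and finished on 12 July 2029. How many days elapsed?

March 2029: 31 − 25 = 6 days remain.
Then April (30), May (31), June (30): 30 + 31 + 30 = 91 days.
July 1–12, 2029: 12 days.
Total: 6 + 91 + 12 = 109 days.

109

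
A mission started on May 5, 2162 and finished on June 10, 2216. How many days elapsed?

From May 5, 2162 to May 5, 2216: 54 years, of which 13 contain a Feb 29 — 41×365 + 13×366 = 19723 days.
(2200 is not a leap year (divisible by 100 but not 400).)
May 2216: 31 − 5 = 26 days remain.
June 1–10, 2216: 10 days.
Residual: 36 days.
Total: 19759 days.

19759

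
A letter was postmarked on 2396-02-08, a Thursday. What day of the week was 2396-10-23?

February 2396: 29 − 8 = 21 days remain (2396 is a leap year, so February has 29 days).
Then March (31), April (30), May (31), June (30), July (31), August (31), September (30): 31 + 30 + 31 + 30 + 31 + 31 + 30 = 214 days.
October 1–23, 2396: 23 days.
Total: 21 + 214 + 23 = 258 days.
258 mod 7 = 6, so 6 days after Thursday is Wednesday.

Wednesday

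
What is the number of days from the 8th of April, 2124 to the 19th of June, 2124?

April 2124: 30 − 8 = 22 days remain.
Then May (31): 31 days.
June 1–19, 2124: 19 days.
Total: 22 + 31 + 19 = 72 days.

72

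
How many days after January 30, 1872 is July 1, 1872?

153

January 1872: 31 − 30 = 1 day remains.
Then February 1872 (29), March (31), April (30), May (31), June (30): 29 + 31 + 30 + 31 + 30 = 151 days.
July 1, 1872: 1 day.
Total: 1 + 151 + 1 = 153 days.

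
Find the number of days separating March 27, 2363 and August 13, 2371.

3061

Day-of-year of March 27, 2363: 86.
Day-of-year of August 13, 2371: 225.
2363 has 365 days, so 365 − 86 = 279 days remain in 2363.
Full years 2364–2370: 5 common + 2 leap = 5×365 + 2×366 = 2557 days.
Total: 279 + 2557 + 225 = 3061 days.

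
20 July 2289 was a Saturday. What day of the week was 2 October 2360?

Sunday

Day-of-year of July 20, 2289: 201.
Day-of-year of October 2, 2360: 276.
2289 has 365 days, so 365 − 201 = 164 days remain in 2289.
Full years 2290–2359: 54 common + 16 leap = 54×365 + 16×366 = 25566 days.
Total: 164 + 25566 + 276 = 26006 days.
26006 mod 7 = 1, so 1 day after Saturday is Sunday.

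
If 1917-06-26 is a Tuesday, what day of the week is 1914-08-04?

Tuesday

Count forward from the earlier date (August 4, 1914) to the later (June 26, 1917):
Day-of-year of August 4, 1914: 216.
Day-of-year of June 26, 1917: 177.
1914 has 365 days, so 365 − 216 = 149 days remain in 1914.
Full years: 1915: 365; 1916: 366. Sum = 731.
Total: 149 + 731 + 177 = 1057 days.
1057 is a multiple of 7, so 1914-08-04 falls on the same weekday: Tuesday.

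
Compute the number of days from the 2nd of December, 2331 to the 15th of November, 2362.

11306

Day-of-year of December 2, 2331: 336.
Day-of-year of November 15, 2362: 319.
2331 has 365 days, so 365 − 336 = 29 days remain in 2331.
Full years 2332–2361: 22 common + 8 leap = 22×365 + 8×366 = 10958 days.
Total: 29 + 10958 + 319 = 11306 days.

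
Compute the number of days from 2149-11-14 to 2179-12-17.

10990

From November 14, 2149 to November 14, 2179: 30 years, of which 7 contain a Feb 29 — 23×365 + 7×366 = 10957 days.
November 2179: 30 − 14 = 16 days remain.
December 1–17, 2179: 17 days.
Residual: 33 days.
Total: 10990 days.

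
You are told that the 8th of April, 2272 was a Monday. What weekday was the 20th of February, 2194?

Count forward from the earlier date (February 20, 2194) to the later (April 8, 2272):
Day-of-year of February 20, 2194: 51.
Day-of-year of April 8, 2272: 99.
2194 has 365 days, so 365 − 51 = 314 days remain in 2194.
Full years 2195–2271: 59 common + 18 leap = 59×365 + 18×366 = 28123 days.
Total: 314 + 28123 + 99 = 28536 days.
28536 mod 7 = 4, so 4 days before Monday is Thursday.

Thursday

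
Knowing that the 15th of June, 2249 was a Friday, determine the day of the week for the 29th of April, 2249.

Count forward from the earlier date (April 29, 2249) to the later (June 15, 2249):
April 2249: 30 − 29 = 1 day remains.
Then May (31): 31 days.
June 1–15, 2249: 15 days.
Total: 1 + 31 + 15 = 47 days.
47 mod 7 = 5, so 5 days before Friday is Sunday.

Sunday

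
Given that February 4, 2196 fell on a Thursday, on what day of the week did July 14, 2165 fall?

Count forward from the earlier date (July 14, 2165) to the later (February 4, 2196):
From July 14, 2165 to July 14, 2195: 30 years, of which 7 contain a Feb 29 — 23×365 + 7×366 = 10957 days.
July 2195: 31 − 14 = 17 days remain.
Then August (31), September (30), October (31), November (30), December (31), January (31): 31 + 30 + 31 + 30 + 31 + 31 = 184 days.
February 1–4, 2196: 4 days (2196 is a leap year).
Residual: 205 days.
Total: 11162 days.
11162 mod 7 = 4, so 4 days before Thursday is Sunday.

Sunday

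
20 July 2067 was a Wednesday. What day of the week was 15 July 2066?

Thursday

Count forward from the earlier date (July 15, 2066) to the later (July 20, 2067):
July 2066: 31 − 15 = 16 days remain.
Then 11 full months totalling 334 days.
July 1–20, 2067: 20 days.
Total: 16 + 334 + 20 = 370 days.
370 mod 7 = 6, so 6 days before Wednesday is Thursday.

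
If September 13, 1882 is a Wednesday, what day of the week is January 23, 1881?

Sunday

Count forward from the earlier date (January 23, 1881) to the later (September 13, 1882):
January 23, 1881 → January 23, 1882: 365 days.
January 1882: 31 − 23 = 8 days remain.
Then February 1882 (28), March (31), April (30), May (31), June (30), July (31), August (31): 28 + 31 + 30 + 31 + 30 + 31 + 31 = 212 days.
September 1–13, 1882: 13 days.
Residual: 233 days.
Total: 598 days.
598 mod 7 = 3, so 3 days before Wednesday is Sunday.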